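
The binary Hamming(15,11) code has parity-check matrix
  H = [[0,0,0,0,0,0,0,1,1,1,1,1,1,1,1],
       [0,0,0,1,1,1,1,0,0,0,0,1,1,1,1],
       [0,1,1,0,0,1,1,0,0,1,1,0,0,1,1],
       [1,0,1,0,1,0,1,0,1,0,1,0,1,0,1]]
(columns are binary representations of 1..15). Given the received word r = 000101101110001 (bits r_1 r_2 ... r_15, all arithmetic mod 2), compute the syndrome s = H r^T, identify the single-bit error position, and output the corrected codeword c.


s = (0, 0, 1, 0)^T, error position = 2, corrected codeword c = 010101101110001

Compute s = H r^T mod 2 one row at a time:
  s_1 = 0 + 1 + 1 + 1 + 0 + 0 + 0 + 1 = 4 ≡ 0 (mod 2).
  s_2 = 1 + 0 + 1 + 1 + 0 + 0 + 0 + 1 = 4 ≡ 0 (mod 2).
  s_3 = 0 + 0 + 1 + 1 + 1 + 1 + 0 + 1 = 5 ≡ 1 (mod 2).
  s_4 = 0 + 0 + 0 + 1 + 1 + 1 + 0 + 1 = 4 ≡ 0 (mod 2).
s = (0, 0, 1, 0)^T — this equals column 2 of H (binary 0010), so error is at position 2.
Correct: flip bit 2 of r = 000101101110001 to get c = 010101101110001.


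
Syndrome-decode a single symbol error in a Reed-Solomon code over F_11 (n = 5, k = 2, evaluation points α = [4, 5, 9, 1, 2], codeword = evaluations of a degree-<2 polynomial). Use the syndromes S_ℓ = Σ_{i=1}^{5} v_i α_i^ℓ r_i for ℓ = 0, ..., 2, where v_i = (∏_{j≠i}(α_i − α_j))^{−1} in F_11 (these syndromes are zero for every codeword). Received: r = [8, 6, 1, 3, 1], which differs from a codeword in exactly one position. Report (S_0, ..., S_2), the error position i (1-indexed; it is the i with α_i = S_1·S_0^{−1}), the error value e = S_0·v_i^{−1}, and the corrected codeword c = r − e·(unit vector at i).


S = (4, 3, 5), error at position 3, error magnitude e = 3, c = [8, 6, 9, 3, 1].

Step 1: column multipliers v_i = (∏_{j≠i}(α_i − α_j))^{−1} mod 11.
  i = 1 (α = 4): (4−5)(4−9)(4−1)(4−2) = (−1)·(−5)·3·2 = 30 ≡ 8, so v_1 = 8^{−1} = 7 (mod 11).
  i = 2 (α = 5): (5−4)(5−9)(5−1)(5−2) = 1·(−4)·4·3 = −48 ≡ 7, so v_2 = 7^{−1} = 8 (mod 11).
  i = 3 (α = 9): (9−4)(9−5)(9−1)(9−2) = 5·4·8·7 = 1120 ≡ 9, so v_3 = 9^{−1} = 5 (mod 11).
  i = 4 (α = 1): (1−4)(1−5)(1−9)(1−2) = (−3)·(−4)·(−8)·(−1) = 96 ≡ 8, so v_4 = 8^{−1} = 7 (mod 11).
  i = 5 (α = 2): (2−4)(2−5)(2−9)(2−1) = (−2)·(−3)·(−7)·1 = −42 ≡ 2, so v_5 = 2^{−1} = 6 (mod 11).
  v = [7, 8, 5, 7, 6].
Step 2: syndromes of r = [8, 6, 1, 3, 1] (all sums mod 11).
  S_0 = Σ v_i r_i = 7·8 + 8·6 + 5·1 + 7·3 + 6·1 = 136 ≡ 4.
  S_1 = Σ v_i α_i r_i = 7·4·8 + 8·5·6 + 5·9·1 + 7·1·3 + 6·2·1 = 542 ≡ 3.
  α_i^2 mod 11 = [5, 3, 4, 1, 4].
  S_2 = Σ v_i α_i^2 r_i = 7·5·8 + 8·3·6 + 5·4·1 + 7·1·3 + 6·4·1 = 489 ≡ 5.
  S = (4, 3, 5) ≠ 0, so r is not a codeword (an error is present).
Step 3: locate the error. For a single error e at position i, S_ℓ = v_i·e·α_i^ℓ, so α_err = S_1/S_0.
  S_0^{−1} = 4^{−1} = 3 (mod 11), so α_err = 3·3 = 9 ≡ 9 = α_3. Error position i = 3.
  Consistency check: S_2/S_1 = 5·4 = 20 ≡ 9 = α_err ✓ (single-error assumption holds).
Step 4: error magnitude e = S_0/v_3 = S_0·∏_{j≠3}(α_3 − α_j) = 4·9 = 36 ≡ 3 (mod 11).
Step 5: correct position 3: c_3 = r_3 − e = 1 − 3 ≡ 9 (mod 11). Hence c = [8, 6, 9, 3, 1].
  Check: interpolating c through the α_i gives m(x) = 5 + 9·x (degree < 2) with m(α_i) = c_i for every i, so c is indeed a codeword.


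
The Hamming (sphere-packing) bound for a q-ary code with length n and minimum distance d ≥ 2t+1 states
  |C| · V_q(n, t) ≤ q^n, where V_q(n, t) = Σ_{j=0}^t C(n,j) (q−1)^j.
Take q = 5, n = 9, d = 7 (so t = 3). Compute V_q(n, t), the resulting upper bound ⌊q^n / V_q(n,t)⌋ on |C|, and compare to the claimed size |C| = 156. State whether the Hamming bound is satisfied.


V_q(n, t) = 5989, q^n = 1953125, Hamming bound = 326, |C| = 156 ≤ bound (satisfied).

Step 1: Compute V_q(n, t) = Σ_{j=0}^3 C(n, j) (q−1)^j.
  j = 0: C(9,0)·(4)^0 = 1·1 = 1.
  j = 1: C(9,1)·(4)^1 = 9·4 = 36.
  j = 2: C(9,2)·(4)^2 = 36·16 = 576.
  j = 3: C(9,3)·(4)^3 = 84·64 = 5376.
  V_q(n, t) = 1 + 36 + 576 + 5376 = 5989.
Step 2: q^n = 5^9 = 1953125.
Step 3: Hamming bound ⌊q^n / V_q(n,t)⌋ = ⌊1953125/5989⌋ = 326.
Step 4: Compare |C| = 156 to 326: satisfied.
The claimed |C| lies below the Hamming bound.


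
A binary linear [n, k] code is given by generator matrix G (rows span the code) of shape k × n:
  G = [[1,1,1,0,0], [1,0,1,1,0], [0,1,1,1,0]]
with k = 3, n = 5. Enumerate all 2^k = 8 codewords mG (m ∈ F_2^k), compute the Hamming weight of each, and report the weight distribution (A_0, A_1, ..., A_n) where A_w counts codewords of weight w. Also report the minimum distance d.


Weight distribution: A_0 = 1, A_1 = 1, A_2 = 3, A_3 = 3. Minimum distance d = 1.

Enumerate all 2^3 = 8 messages m ∈ F_2^3.
For each, compute codeword c = mG in F_2^5, then tally its weight.
  m = 000 → c = 00000, weight = 0.
  m = 100 → c = 11100, weight = 3.
  m = 010 → c = 10110, weight = 3.
  m = 110 → c = 01010, weight = 2.
  m = 001 → c = 01110, weight = 3.
  m = 101 → c = 10010, weight = 2.
  m = 011 → c = 11000, weight = 2.
  m = 111 → c = 00100, weight = 1.
Tally weights:
  weight 0: 1 codewords.
  weight 1: 1 codewords.
  weight 2: 3 codewords.
  weight 3: 3 codewords.
Minimum distance d = smallest w > 0 with A_w > 0 = 1.
Sanity: Σ A_w = 8 = 2^3 = 8 ✓.


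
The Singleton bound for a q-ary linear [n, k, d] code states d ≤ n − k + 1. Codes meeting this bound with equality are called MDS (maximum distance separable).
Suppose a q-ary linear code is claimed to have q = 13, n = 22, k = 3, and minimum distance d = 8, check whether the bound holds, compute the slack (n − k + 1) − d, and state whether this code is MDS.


Singleton RHS = n − k + 1 = 20, slack = 12, bound satisfied, not MDS.

Singleton bound: d ≤ n − k + 1.
Here n = 22, k = 3, so n − k + 1 = 20.
Given d = 8, check d ≤ 20: YES.
Slack = (n − k + 1) − d = 12.
The code is NOT MDS (slack = 12 > 0).
Description: the claimed parameters are [22, 3, 8]_13; such a code would be non-MDS.


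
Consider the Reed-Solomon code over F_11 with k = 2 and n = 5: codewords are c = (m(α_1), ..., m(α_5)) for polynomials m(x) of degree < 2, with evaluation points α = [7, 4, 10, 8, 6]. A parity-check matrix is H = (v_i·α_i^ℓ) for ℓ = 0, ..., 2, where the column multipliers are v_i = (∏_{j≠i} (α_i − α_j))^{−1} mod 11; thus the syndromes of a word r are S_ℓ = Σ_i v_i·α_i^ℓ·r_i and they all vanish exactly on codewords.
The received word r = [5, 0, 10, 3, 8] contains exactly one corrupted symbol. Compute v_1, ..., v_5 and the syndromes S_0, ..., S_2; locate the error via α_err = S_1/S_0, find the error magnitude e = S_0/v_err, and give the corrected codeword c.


S = (2, 1, 6), error at position 5, error magnitude e = 1, c = [5, 0, 10, 3, 7].

Step 1: column multipliers v_i = (∏_{j≠i}(α_i − α_j))^{−1} mod 11.
  i = 1 (α = 7): (7−4)(7−10)(7−8)(7−6) = 3·(−3)·(−1)·1 = 9 ≡ 9, so v_1 = 9^{−1} = 5 (mod 11).
  i = 2 (α = 4): (4−7)(4−10)(4−8)(4−6) = (−3)·(−6)·(−4)·(−2) = 144 ≡ 1, so v_2 = 1^{−1} = 1 (mod 11).
  i = 3 (α = 10): (10−7)(10−4)(10−8)(10−6) = 3·6·2·4 = 144 ≡ 1, so v_3 = 1^{−1} = 1 (mod 11).
  i = 4 (α = 8): (8−7)(8−4)(8−10)(8−6) = 1·4·(−2)·2 = −16 ≡ 6, so v_4 = 6^{−1} = 2 (mod 11).
  i = 5 (α = 6): (6−7)(6−4)(6−10)(6−8) = (−1)·2·(−4)·(−2) = −16 ≡ 6, so v_5 = 6^{−1} = 2 (mod 11).
  v = [5, 1, 1, 2, 2].
Step 2: syndromes of r = [5, 0, 10, 3, 8] (all sums mod 11).
  S_0 = Σ v_i r_i = 5·5 + 1·0 + 1·10 + 2·3 + 2·8 = 57 ≡ 2.
  S_1 = Σ v_i α_i r_i = 5·7·5 + 1·4·0 + 1·10·10 + 2·8·3 + 2·6·8 = 419 ≡ 1.
  α_i^2 mod 11 = [5, 5, 1, 9, 3].
  S_2 = Σ v_i α_i^2 r_i = 5·5·5 + 1·5·0 + 1·1·10 + 2·9·3 + 2·3·8 = 237 ≡ 6.
  S = (2, 1, 6) ≠ 0, so r is not a codeword (an error is present).
Step 3: locate the error. For a single error e at position i, S_ℓ = v_i·e·α_i^ℓ, so α_err = S_1/S_0.
  S_0^{−1} = 2^{−1} = 6 (mod 11), so α_err = 1·6 = 6 ≡ 6 = α_5. Error position i = 5.
  Consistency check: S_2/S_1 = 6·1 = 6 ≡ 6 = α_err ✓ (single-error assumption holds).
Step 4: error magnitude e = S_0/v_5 = S_0·∏_{j≠5}(α_5 − α_j) = 2·6 = 12 ≡ 1 (mod 11).
Step 5: correct position 5: c_5 = r_5 − e = 8 − 1 ≡ 7 (mod 11). Hence c = [5, 0, 10, 3, 7].
  Check: interpolating c through the α_i gives m(x) = 8 + 9·x (degree < 2) with m(α_i) = c_i for every i, so c is indeed a codeword.


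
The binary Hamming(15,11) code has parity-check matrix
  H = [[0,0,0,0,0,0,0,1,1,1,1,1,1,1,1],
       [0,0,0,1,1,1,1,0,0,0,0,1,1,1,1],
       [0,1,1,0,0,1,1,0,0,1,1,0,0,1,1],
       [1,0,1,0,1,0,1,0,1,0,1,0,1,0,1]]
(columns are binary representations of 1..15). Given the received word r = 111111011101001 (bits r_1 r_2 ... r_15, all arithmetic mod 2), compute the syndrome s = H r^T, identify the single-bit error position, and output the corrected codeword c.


s = (1, 1, 1, 1)^T, error position = 15, corrected codeword c = 111111011101000

Compute s = H r^T mod 2 one row at a time:
  s_1 = 1 + 1 + 1 + 0 + 1 + 0 + 0 + 1 = 5 ≡ 1 (mod 2).
  s_2 = 1 + 1 + 1 + 0 + 1 + 0 + 0 + 1 = 5 ≡ 1 (mod 2).
  s_3 = 1 + 1 + 1 + 0 + 1 + 0 + 0 + 1 = 5 ≡ 1 (mod 2).
  s_4 = 1 + 1 + 1 + 0 + 1 + 0 + 0 + 1 = 5 ≡ 1 (mod 2).
s = (1, 1, 1, 1)^T — this equals column 15 of H (binary 1111), so error is at position 15.
Correct: flip bit 15 of r = 111111011101001 to get c = 111111011101000.


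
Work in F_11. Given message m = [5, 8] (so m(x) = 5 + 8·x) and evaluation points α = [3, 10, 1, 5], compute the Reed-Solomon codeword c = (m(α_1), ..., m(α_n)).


c = [7, 8, 2, 1]

Message polynomial: m(x) = 5 + 8·x (mod 11).
For each evaluation point α_i, compute m(α_i) mod 11:
  α_1 = 3: Horner steps 8 → 7, so m(3) = 7.
  α_2 = 10: Horner steps 8 → 8, so m(10) = 8.
  α_3 = 1: Horner steps 8 → 2, so m(1) = 2.
  α_4 = 5: Horner steps 8 → 1, so m(5) = 1.
Codeword c = [7, 8, 2, 1] ∈ F_11^4.


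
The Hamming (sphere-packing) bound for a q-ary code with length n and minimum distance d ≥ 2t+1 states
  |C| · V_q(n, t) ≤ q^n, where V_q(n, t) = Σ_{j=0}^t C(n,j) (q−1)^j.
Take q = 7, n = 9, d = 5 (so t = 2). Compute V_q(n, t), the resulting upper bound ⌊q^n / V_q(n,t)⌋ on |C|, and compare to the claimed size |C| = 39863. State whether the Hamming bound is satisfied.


V_q(n, t) = 1351, q^n = 40353607, Hamming bound = 29869, |C| = 39863 > bound (violated).

Step 1: Compute V_q(n, t) = Σ_{j=0}^2 C(n, j) (q−1)^j.
  j = 0: C(9,0)·(6)^0 = 1·1 = 1.
  j = 1: C(9,1)·(6)^1 = 9·6 = 54.
  j = 2: C(9,2)·(6)^2 = 36·36 = 1296.
  V_q(n, t) = 1 + 54 + 1296 = 1351.
Step 2: q^n = 7^9 = 40353607.
Step 3: Hamming bound ⌊q^n / V_q(n,t)⌋ = ⌊40353607/1351⌋ = 29869.
Step 4: Compare |C| = 39863 to 29869: violated.
The claimed |C| lies above the Hamming bound, so no 7-ary code of length 9 with d ≥ 5 can have 39863 codewords.


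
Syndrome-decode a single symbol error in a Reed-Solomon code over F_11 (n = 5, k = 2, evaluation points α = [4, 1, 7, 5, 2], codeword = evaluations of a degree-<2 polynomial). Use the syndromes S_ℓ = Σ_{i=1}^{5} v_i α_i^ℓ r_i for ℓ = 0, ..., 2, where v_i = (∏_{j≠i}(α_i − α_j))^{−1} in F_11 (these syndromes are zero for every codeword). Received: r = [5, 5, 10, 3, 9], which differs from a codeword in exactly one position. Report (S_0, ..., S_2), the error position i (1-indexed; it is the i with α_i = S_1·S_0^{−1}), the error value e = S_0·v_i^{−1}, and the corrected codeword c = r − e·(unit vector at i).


S = (10, 10, 10), error at position 2, error magnitude e = 5, c = [5, 0, 10, 3, 9].

Step 1: column multipliers v_i = (∏_{j≠i}(α_i − α_j))^{−1} mod 11.
  i = 1 (α = 4): (4−1)(4−7)(4−5)(4−2) = 3·(−3)·(−1)·2 = 18 ≡ 7, so v_1 = 7^{−1} = 8 (mod 11).
  i = 2 (α = 1): (1−4)(1−7)(1−5)(1−2) = (−3)·(−6)·(−4)·(−1) = 72 ≡ 6, so v_2 = 6^{−1} = 2 (mod 11).
  i = 3 (α = 7): (7−4)(7−1)(7−5)(7−2) = 3·6·2·5 = 180 ≡ 4, so v_3 = 4^{−1} = 3 (mod 11).
  i = 4 (α = 5): (5−4)(5−1)(5−7)(5−2) = 1·4·(−2)·3 = −24 ≡ 9, so v_4 = 9^{−1} = 5 (mod 11).
  i = 5 (α = 2): (2−4)(2−1)(2−7)(2−5) = (−2)·1·(−5)·(−3) = −30 ≡ 3, so v_5 = 3^{−1} = 4 (mod 11).
  v = [8, 2, 3, 5, 4].
Step 2: syndromes of r = [5, 5, 10, 3, 9] (all sums mod 11).
  S_0 = Σ v_i r_i = 8·5 + 2·5 + 3·10 + 5·3 + 4·9 = 131 ≡ 10.
  S_1 = Σ v_i α_i r_i = 8·4·5 + 2·1·5 + 3·7·10 + 5·5·3 + 4·2·9 = 527 ≡ 10.
  α_i^2 mod 11 = [5, 1, 5, 3, 4].
  S_2 = Σ v_i α_i^2 r_i = 8·5·5 + 2·1·5 + 3·5·10 + 5·3·3 + 4·4·9 = 549 ≡ 10.
  S = (10, 10, 10) ≠ 0, so r is not a codeword (an error is present).
Step 3: locate the error. For a single error e at position i, S_ℓ = v_i·e·α_i^ℓ, so α_err = S_1/S_0.
  S_0^{−1} = 10^{−1} = 10 (mod 11), so α_err = 10·10 = 100 ≡ 1 = α_2. Error position i = 2.
  Consistency check: S_2/S_1 = 10·10 = 100 ≡ 1 = α_err ✓ (single-error assumption holds).
Step 4: error magnitude e = S_0/v_2 = S_0·∏_{j≠2}(α_2 − α_j) = 10·6 = 60 ≡ 5 (mod 11).
Step 5: correct position 2: c_2 = r_2 − e = 5 − 5 ≡ 0 (mod 11). Hence c = [5, 0, 10, 3, 9].
  Check: interpolating c through the α_i gives m(x) = 2 + 9·x (degree < 2) with m(α_i) = c_i for every i, so c is indeed a codeword.


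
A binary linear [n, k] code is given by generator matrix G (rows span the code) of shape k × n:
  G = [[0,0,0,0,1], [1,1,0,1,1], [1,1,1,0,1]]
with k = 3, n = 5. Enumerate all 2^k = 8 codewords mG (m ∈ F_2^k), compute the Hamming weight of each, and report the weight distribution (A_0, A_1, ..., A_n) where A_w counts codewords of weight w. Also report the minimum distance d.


Weight distribution: A_0 = 1, A_1 = 1, A_2 = 1, A_3 = 3, A_4 = 2. Minimum distance d = 1.

Enumerate all 2^3 = 8 messages m ∈ F_2^3.
For each, compute codeword c = mG in F_2^5, then tally its weight.
  m = 000 → c = 00000, weight = 0.
  m = 100 → c = 00001, weight = 1.
  m = 010 → c = 11011, weight = 4.
  m = 110 → c = 11010, weight = 3.
  m = 001 → c = 11101, weight = 4.
  m = 101 → c = 11100, weight = 3.
  m = 011 → c = 00110, weight = 2.
  m = 111 → c = 00111, weight = 3.
Tally weights:
  weight 0: 1 codewords.
  weight 1: 1 codewords.
  weight 2: 1 codewords.
  weight 3: 3 codewords.
  weight 4: 2 codewords.
Minimum distance d = smallest w > 0 with A_w > 0 = 1.
Sanity: Σ A_w = 8 = 2^3 = 8 ✓.


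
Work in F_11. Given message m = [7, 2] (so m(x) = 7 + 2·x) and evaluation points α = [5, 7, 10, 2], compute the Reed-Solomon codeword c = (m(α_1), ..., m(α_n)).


c = [6, 10, 5, 0]

Message polynomial: m(x) = 7 + 2·x (mod 11).
For each evaluation point α_i, compute m(α_i) mod 11:
  α_1 = 5: Horner steps 2 → 6, so m(5) = 6.
  α_2 = 7: Horner steps 2 → 10, so m(7) = 10.
  α_3 = 10: Horner steps 2 → 5, so m(10) = 5.
  α_4 = 2: Horner steps 2 → 0, so m(2) = 0.
Codeword c = [6, 10, 5, 0] ∈ F_11^4.


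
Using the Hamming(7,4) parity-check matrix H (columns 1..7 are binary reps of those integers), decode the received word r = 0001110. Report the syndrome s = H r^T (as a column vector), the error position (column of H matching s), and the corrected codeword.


s = (1, 1, 1)^T, error position = 7, corrected codeword c = 0001111

Compute s = H r^T mod 2 one row at a time:
  s_1 = 1 + 1 + 1 + 0 = 3 ≡ 1 (mod 2).
  s_2 = 0 + 0 + 1 + 0 = 1 ≡ 1 (mod 2).
  s_3 = 0 + 0 + 1 + 0 = 1 ≡ 1 (mod 2).
s = (1, 1, 1)^T — this equals column 7 of H (binary 111), so error is at position 7.
Correct: flip bit 7 of r = 0001110 to get c = 0001111.


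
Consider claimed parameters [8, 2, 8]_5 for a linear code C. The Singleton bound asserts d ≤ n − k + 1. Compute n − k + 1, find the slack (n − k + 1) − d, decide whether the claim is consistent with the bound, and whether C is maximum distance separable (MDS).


Singleton RHS = n − k + 1 = 7, slack = -1, bound violated (no such code; not MDS).

Singleton bound: d ≤ n − k + 1.
Here n = 8, k = 2, so n − k + 1 = 7.
Given d = 8, check d ≤ 7: NO.
Slack = (n − k + 1) − d = -1.
The slack is negative: d = 8 exceeds n − k + 1 = 7 by 1, so the Singleton bound is violated and no linear [8, 2, 8]_5 code can exist. In particular it is not MDS (MDS requires d = n − k + 1 exactly).
Description: the claimed parameters are [8, 2, 8]_5; such a code would be impossible (violates the Singleton bound).


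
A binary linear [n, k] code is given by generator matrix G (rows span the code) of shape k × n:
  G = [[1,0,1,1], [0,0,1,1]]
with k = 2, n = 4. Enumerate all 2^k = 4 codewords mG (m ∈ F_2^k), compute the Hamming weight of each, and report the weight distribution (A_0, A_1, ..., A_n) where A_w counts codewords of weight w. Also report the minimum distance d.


Weight distribution: A_0 = 1, A_1 = 1, A_2 = 1, A_3 = 1. Minimum distance d = 1.

Enumerate all 2^2 = 4 messages m ∈ F_2^2.
For each, compute codeword c = mG in F_2^4, then tally its weight.
  m = 00 → c = 0000, weight = 0.
  m = 10 → c = 1011, weight = 3.
  m = 01 → c = 0011, weight = 2.
  m = 11 → c = 1000, weight = 1.
Tally weights:
  weight 0: 1 codewords.
  weight 1: 1 codewords.
  weight 2: 1 codewords.
  weight 3: 1 codewords.
Minimum distance d = smallest w > 0 with A_w > 0 = 1.
Sanity: Σ A_w = 4 = 2^2 = 4 ✓.


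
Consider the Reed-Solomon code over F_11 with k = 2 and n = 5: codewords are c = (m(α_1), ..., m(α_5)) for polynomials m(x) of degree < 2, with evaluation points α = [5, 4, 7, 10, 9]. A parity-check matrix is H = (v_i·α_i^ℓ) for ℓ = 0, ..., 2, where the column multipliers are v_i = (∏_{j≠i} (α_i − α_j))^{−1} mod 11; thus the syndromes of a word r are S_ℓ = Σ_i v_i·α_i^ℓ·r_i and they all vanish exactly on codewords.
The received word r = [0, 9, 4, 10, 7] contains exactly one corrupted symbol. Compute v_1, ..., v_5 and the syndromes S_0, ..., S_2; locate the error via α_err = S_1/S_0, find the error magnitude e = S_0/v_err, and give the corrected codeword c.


S = (8, 6, 10), error at position 5, error magnitude e = 10, c = [0, 9, 4, 10, 8].

Step 1: column multipliers v_i = (∏_{j≠i}(α_i − α_j))^{−1} mod 11.
  i = 1 (α = 5): (5−4)(5−7)(5−10)(5−9) = 1·(−2)·(−5)·(−4) = −40 ≡ 4, so v_1 = 4^{−1} = 3 (mod 11).
  i = 2 (α = 4): (4−5)(4−7)(4−10)(4−9) = (−1)·(−3)·(−6)·(−5) = 90 ≡ 2, so v_2 = 2^{−1} = 6 (mod 11).
  i = 3 (α = 7): (7−5)(7−4)(7−10)(7−9) = 2·3·(−3)·(−2) = 36 ≡ 3, so v_3 = 3^{−1} = 4 (mod 11).
  i = 4 (α = 10): (10−5)(10−4)(10−7)(10−9) = 5·6·3·1 = 90 ≡ 2, so v_4 = 2^{−1} = 6 (mod 11).
  i = 5 (α = 9): (9−5)(9−4)(9−7)(9−10) = 4·5·2·(−1) = −40 ≡ 4, so v_5 = 4^{−1} = 3 (mod 11).
  v = [3, 6, 4, 6, 3].
Step 2: syndromes of r = [0, 9, 4, 10, 7] (all sums mod 11).
  S_0 = Σ v_i r_i = 3·0 + 6·9 + 4·4 + 6·10 + 3·7 = 151 ≡ 8.
  S_1 = Σ v_i α_i r_i = 3·5·0 + 6·4·9 + 4·7·4 + 6·10·10 + 3·9·7 = 1117 ≡ 6.
  α_i^2 mod 11 = [3, 5, 5, 1, 4].
  S_2 = Σ v_i α_i^2 r_i = 3·3·0 + 6·5·9 + 4·5·4 + 6·1·10 + 3·4·7 = 494 ≡ 10.
  S = (8, 6, 10) ≠ 0, so r is not a codeword (an error is present).
Step 3: locate the error. For a single error e at position i, S_ℓ = v_i·e·α_i^ℓ, so α_err = S_1/S_0.
  S_0^{−1} = 8^{−1} = 7 (mod 11), so α_err = 6·7 = 42 ≡ 9 = α_5. Error position i = 5.
  Consistency check: S_2/S_1 = 10·2 = 20 ≡ 9 = α_err ✓ (single-error assumption holds).
Step 4: error magnitude e = S_0/v_5 = S_0·∏_{j≠5}(α_5 − α_j) = 8·4 = 32 ≡ 10 (mod 11).
Step 5: correct position 5: c_5 = r_5 − e = 7 − 10 ≡ 8 (mod 11). Hence c = [0, 9, 4, 10, 8].
  Check: interpolating c through the α_i gives m(x) = 1 + 2·x (degree < 2) with m(α_i) = c_i for every i, so c is indeed a codeword.


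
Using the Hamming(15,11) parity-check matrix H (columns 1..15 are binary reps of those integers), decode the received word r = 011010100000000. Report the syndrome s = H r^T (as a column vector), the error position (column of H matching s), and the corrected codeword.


s = (0, 0, 1, 1)^T, error position = 3, corrected codeword c = 010010100000000

Compute s = H r^T mod 2 one row at a time:
  s_1 = 0 + 0 + 0 + 0 + 0 + 0 + 0 + 0 = 0 ≡ 0 (mod 2).
  s_2 = 0 + 1 + 0 + 1 + 0 + 0 + 0 + 0 = 2 ≡ 0 (mod 2).
  s_3 = 1 + 1 + 0 + 1 + 0 + 0 + 0 + 0 = 3 ≡ 1 (mod 2).
  s_4 = 0 + 1 + 1 + 1 + 0 + 0 + 0 + 0 = 3 ≡ 1 (mod 2).
s = (0, 0, 1, 1)^T — this equals column 3 of H (binary 0011), so error is at position 3.
Correct: flip bit 3 of r = 011010100000000 to get c = 010010100000000.


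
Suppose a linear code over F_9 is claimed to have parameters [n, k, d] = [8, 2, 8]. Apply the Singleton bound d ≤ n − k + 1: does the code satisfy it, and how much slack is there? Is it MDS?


Singleton RHS = n − k + 1 = 7, slack = -1, bound violated (no such code; not MDS).

Singleton bound: d ≤ n − k + 1.
Here n = 8, k = 2, so n − k + 1 = 7.
Given d = 8, check d ≤ 7: NO.
Slack = (n − k + 1) − d = -1.
The slack is negative: d = 8 exceeds n − k + 1 = 7 by 1, so the Singleton bound is violated and no linear [8, 2, 8]_9 code can exist. In particular it is not MDS (MDS requires d = n − k + 1 exactly).
Description: the claimed parameters are [8, 2, 8]_9; such a code would be impossible (violates the Singleton bound).


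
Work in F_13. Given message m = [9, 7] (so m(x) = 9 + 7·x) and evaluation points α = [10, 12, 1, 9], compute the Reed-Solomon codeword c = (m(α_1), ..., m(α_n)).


c = [1, 2, 3, 7]

Message polynomial: m(x) = 9 + 7·x (mod 13).
For each evaluation point α_i, compute m(α_i) mod 13:
  α_1 = 10: Horner steps 7 → 1, so m(10) = 1.
  α_2 = 12: Horner steps 7 → 2, so m(12) = 2.
  α_3 = 1: Horner steps 7 → 3, so m(1) = 3.
  α_4 = 9: Horner steps 7 → 7, so m(9) = 7.
Codeword c = [1, 2, 3, 7] ∈ F_13^4.


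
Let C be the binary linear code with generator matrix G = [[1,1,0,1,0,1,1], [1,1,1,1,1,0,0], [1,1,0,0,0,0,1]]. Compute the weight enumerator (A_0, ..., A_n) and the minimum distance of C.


Weight distribution: A_0 = 1, A_2 = 1, A_3 = 1, A_4 = 2, A_5 = 3. Minimum distance d = 2.

Enumerate all 2^3 = 8 messages m ∈ F_2^3.
For each, compute codeword c = mG in F_2^7, then tally its weight.
  m = 000 → c = 0000000, weight = 0.
  m = 100 → c = 1101011, weight = 5.
  m = 010 → c = 1111100, weight = 5.
  m = 110 → c = 0010111, weight = 4.
  m = 001 → c = 1100001, weight = 3.
  m = 101 → c = 0001010, weight = 2.
  m = 011 → c = 0011101, weight = 4.
  m = 111 → c = 1110110, weight = 5.
Tally weights:
  weight 0: 1 codewords.
  weight 2: 1 codewords.
  weight 3: 1 codewords.
  weight 4: 2 codewords.
  weight 5: 3 codewords.
Minimum distance d = smallest w > 0 with A_w > 0 = 2.
Sanity: Σ A_w = 8 = 2^3 = 8 ✓.


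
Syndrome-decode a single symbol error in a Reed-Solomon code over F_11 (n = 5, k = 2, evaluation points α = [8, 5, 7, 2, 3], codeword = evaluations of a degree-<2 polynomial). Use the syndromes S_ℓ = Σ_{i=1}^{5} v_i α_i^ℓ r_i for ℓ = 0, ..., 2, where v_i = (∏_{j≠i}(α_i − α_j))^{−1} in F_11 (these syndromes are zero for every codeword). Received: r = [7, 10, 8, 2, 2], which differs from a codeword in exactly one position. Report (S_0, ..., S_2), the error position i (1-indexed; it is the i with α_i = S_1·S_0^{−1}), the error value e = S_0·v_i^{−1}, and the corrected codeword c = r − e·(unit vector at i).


S = (3, 9, 5), error at position 5, error magnitude e = 1, c = [7, 10, 8, 2, 1].

Step 1: column multipliers v_i = (∏_{j≠i}(α_i − α_j))^{−1} mod 11.
  i = 1 (α = 8): (8−5)(8−7)(8−2)(8−3) = 3·1·6·5 = 90 ≡ 2, so v_1 = 2^{−1} = 6 (mod 11).
  i = 2 (α = 5): (5−8)(5−7)(5−2)(5−3) = (−3)·(−2)·3·2 = 36 ≡ 3, so v_2 = 3^{−1} = 4 (mod 11).
  i = 3 (α = 7): (7−8)(7−5)(7−2)(7−3) = (−1)·2·5·4 = −40 ≡ 4, so v_3 = 4^{−1} = 3 (mod 11).
  i = 4 (α = 2): (2−8)(2−5)(2−7)(2−3) = (−6)·(−3)·(−5)·(−1) = 90 ≡ 2, so v_4 = 2^{−1} = 6 (mod 11).
  i = 5 (α = 3): (3−8)(3−5)(3−7)(3−2) = (−5)·(−2)·(−4)·1 = −40 ≡ 4, so v_5 = 4^{−1} = 3 (mod 11).
  v = [6, 4, 3, 6, 3].
Step 2: syndromes of r = [7, 10, 8, 2, 2] (all sums mod 11).
  S_0 = Σ v_i r_i = 6·7 + 4·10 + 3·8 + 6·2 + 3·2 = 124 ≡ 3.
  S_1 = Σ v_i α_i r_i = 6·8·7 + 4·5·10 + 3·7·8 + 6·2·2 + 3·3·2 = 746 ≡ 9.
  α_i^2 mod 11 = [9, 3, 5, 4, 9].
  S_2 = Σ v_i α_i^2 r_i = 6·9·7 + 4·3·10 + 3·5·8 + 6·4·2 + 3·9·2 = 720 ≡ 5.
  S = (3, 9, 5) ≠ 0, so r is not a codeword (an error is present).
Step 3: locate the error. For a single error e at position i, S_ℓ = v_i·e·α_i^ℓ, so α_err = S_1/S_0.
  S_0^{−1} = 3^{−1} = 4 (mod 11), so α_err = 9·4 = 36 ≡ 3 = α_5. Error position i = 5.
  Consistency check: S_2/S_1 = 5·5 = 25 ≡ 3 = α_err ✓ (single-error assumption holds).
Step 4: error magnitude e = S_0/v_5 = S_0·∏_{j≠5}(α_5 − α_j) = 3·4 = 12 ≡ 1 (mod 11).
Step 5: correct position 5: c_5 = r_5 − e = 2 − 1 ≡ 1 (mod 11). Hence c = [7, 10, 8, 2, 1].
  Check: interpolating c through the α_i gives m(x) = 4 + 10·x (degree < 2) with m(α_i) = c_i for every i, so c is indeed a codeword.


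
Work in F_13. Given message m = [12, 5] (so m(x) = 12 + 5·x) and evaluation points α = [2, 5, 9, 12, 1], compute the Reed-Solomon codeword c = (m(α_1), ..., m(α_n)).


c = [9, 11, 5, 7, 4]

Message polynomial: m(x) = 12 + 5·x (mod 13).
For each evaluation point α_i, compute m(α_i) mod 13:
  α_1 = 2: Horner steps 5 → 9, so m(2) = 9.
  α_2 = 5: Horner steps 5 → 11, so m(5) = 11.
  α_3 = 9: Horner steps 5 → 5, so m(9) = 5.
  α_4 = 12: Horner steps 5 → 7, so m(12) = 7.
  α_5 = 1: Horner steps 5 → 4, so m(1) = 4.
Codeword c = [9, 11, 5, 7, 4] ∈ F_13^5.


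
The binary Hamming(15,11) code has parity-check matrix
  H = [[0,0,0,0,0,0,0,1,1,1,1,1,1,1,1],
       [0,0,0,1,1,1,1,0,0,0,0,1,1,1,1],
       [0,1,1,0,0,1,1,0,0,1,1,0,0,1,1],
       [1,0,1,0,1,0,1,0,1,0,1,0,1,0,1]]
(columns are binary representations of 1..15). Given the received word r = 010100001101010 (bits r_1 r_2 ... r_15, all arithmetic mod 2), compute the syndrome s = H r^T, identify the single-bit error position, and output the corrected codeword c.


s = (0, 1, 1, 1)^T, error position = 7, corrected codeword c = 010100101101010

Compute s = H r^T mod 2 one row at a time:
  s_1 = 0 + 1 + 1 + 0 + 1 + 0 + 1 + 0 = 4 ≡ 0 (mod 2).
  s_2 = 1 + 0 + 0 + 0 + 1 + 0 + 1 + 0 = 3 ≡ 1 (mod 2).
  s_3 = 1 + 0 + 0 + 0 + 1 + 0 + 1 + 0 = 3 ≡ 1 (mod 2).
  s_4 = 0 + 0 + 0 + 0 + 1 + 0 + 0 + 0 = 1 ≡ 1 (mod 2).
s = (0, 1, 1, 1)^T — this equals column 7 of H (binary 0111), so error is at position 7.
Correct: flip bit 7 of r = 010100001101010 to get c = 010100101101010.


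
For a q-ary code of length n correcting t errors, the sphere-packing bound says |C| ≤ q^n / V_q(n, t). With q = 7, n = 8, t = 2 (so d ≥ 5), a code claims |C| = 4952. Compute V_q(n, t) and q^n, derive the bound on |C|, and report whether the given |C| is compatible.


V_q(n, t) = 1057, q^n = 5764801, Hamming bound = 5453, |C| = 4952 ≤ bound (satisfied).

Step 1: Compute V_q(n, t) = Σ_{j=0}^2 C(n, j) (q−1)^j.
  j = 0: C(8,0)·(6)^0 = 1·1 = 1.
  j = 1: C(8,1)·(6)^1 = 8·6 = 48.
  j = 2: C(8,2)·(6)^2 = 28·36 = 1008.
  V_q(n, t) = 1 + 48 + 1008 = 1057.
Step 2: q^n = 7^8 = 5764801.
Step 3: Hamming bound ⌊q^n / V_q(n,t)⌋ = ⌊5764801/1057⌋ = 5453.
Step 4: Compare |C| = 4952 to 5453: satisfied.
The claimed |C| lies below the Hamming bound.


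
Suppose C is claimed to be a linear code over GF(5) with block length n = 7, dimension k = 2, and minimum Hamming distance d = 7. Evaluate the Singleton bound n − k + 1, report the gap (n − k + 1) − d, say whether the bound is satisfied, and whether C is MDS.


Singleton RHS = n − k + 1 = 6, slack = -1, bound violated (no such code; not MDS).

Singleton bound: d ≤ n − k + 1.
Here n = 7, k = 2, so n − k + 1 = 6.
Given d = 7, check d ≤ 6: NO.
Slack = (n − k + 1) − d = -1.
The slack is negative: d = 7 exceeds n − k + 1 = 6 by 1, so the Singleton bound is violated and no linear [7, 2, 7]_5 code can exist. In particular it is not MDS (MDS requires d = n − k + 1 exactly).
Description: the claimed parameters are [7, 2, 7]_5; such a code would be impossible (violates the Singleton bound).


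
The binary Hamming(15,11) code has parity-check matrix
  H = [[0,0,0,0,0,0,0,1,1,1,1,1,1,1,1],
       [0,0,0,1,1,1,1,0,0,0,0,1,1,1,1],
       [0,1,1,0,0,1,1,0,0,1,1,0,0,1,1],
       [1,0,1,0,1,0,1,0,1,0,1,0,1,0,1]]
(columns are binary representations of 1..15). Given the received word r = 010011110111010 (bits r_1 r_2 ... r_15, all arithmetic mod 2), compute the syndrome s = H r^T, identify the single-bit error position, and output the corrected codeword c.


s = (1, 1, 0, 1)^T, error position = 13, corrected codeword c = 010011110111110

Compute s = H r^T mod 2 one row at a time:
  s_1 = 1 + 0 + 1 + 1 + 1 + 0 + 1 + 0 = 5 ≡ 1 (mod 2).
  s_2 = 0 + 1 + 1 + 1 + 1 + 0 + 1 + 0 = 5 ≡ 1 (mod 2).
  s_3 = 1 + 0 + 1 + 1 + 1 + 1 + 1 + 0 = 6 ≡ 0 (mod 2).
  s_4 = 0 + 0 + 1 + 1 + 0 + 1 + 0 + 0 = 3 ≡ 1 (mod 2).
s = (1, 1, 0, 1)^T — this equals column 13 of H (binary 1101), so error is at position 13.
Correct: flip bit 13 of r = 010011110111010 to get c = 010011110111110.


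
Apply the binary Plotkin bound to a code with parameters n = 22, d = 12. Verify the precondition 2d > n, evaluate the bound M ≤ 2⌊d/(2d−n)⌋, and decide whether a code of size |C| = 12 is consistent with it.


Plotkin bound M ≤ 12; given |C| = 12 ≤ bound (satisfied).

Check applicability: 2d = 24, n = 22.
2d − n = 2 > 0, so Plotkin applies.
Compute d/(2d−n) = 12/2 ≈ 6.0000.
⌊d/(2d−n)⌋ = 6.
Plotkin bound: M ≤ 2·6 = 12.
Given |C| = 12, check: satisfied.
This |C| is at the Plotkin bound.


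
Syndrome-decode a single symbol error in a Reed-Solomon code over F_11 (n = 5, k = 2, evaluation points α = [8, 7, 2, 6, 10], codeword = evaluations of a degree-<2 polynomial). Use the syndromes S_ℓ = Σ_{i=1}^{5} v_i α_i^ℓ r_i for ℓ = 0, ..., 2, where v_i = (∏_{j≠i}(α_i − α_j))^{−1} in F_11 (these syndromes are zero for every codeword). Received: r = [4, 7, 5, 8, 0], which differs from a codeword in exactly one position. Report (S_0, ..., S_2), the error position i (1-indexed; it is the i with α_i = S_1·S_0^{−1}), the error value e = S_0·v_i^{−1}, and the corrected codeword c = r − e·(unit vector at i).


S = (3, 10, 4), error at position 2, error magnitude e = 1, c = [4, 6, 5, 8, 0].

Step 1: column multipliers v_i = (∏_{j≠i}(α_i − α_j))^{−1} mod 11.
  i = 1 (α = 8): (8−7)(8−2)(8−6)(8−10) = 1·6·2·(−2) = −24 ≡ 9, so v_1 = 9^{−1} = 5 (mod 11).
  i = 2 (α = 7): (7−8)(7−2)(7−6)(7−10) = (−1)·5·1·(−3) = 15 ≡ 4, so v_2 = 4^{−1} = 3 (mod 11).
  i = 3 (α = 2): (2−8)(2−7)(2−6)(2−10) = (−6)·(−5)·(−4)·(−8) = 960 ≡ 3, so v_3 = 3^{−1} = 4 (mod 11).
  i = 4 (α = 6): (6−8)(6−7)(6−2)(6−10) = (−2)·(−1)·4·(−4) = −32 ≡ 1, so v_4 = 1^{−1} = 1 (mod 11).
  i = 5 (α = 10): (10−8)(10−7)(10−2)(10−6) = 2·3·8·4 = 192 ≡ 5, so v_5 = 5^{−1} = 9 (mod 11).
  v = [5, 3, 4, 1, 9].
Step 2: syndromes of r = [4, 7, 5, 8, 0] (all sums mod 11).
  S_0 = Σ v_i r_i = 5·4 + 3·7 + 4·5 + 1·8 + 9·0 = 69 ≡ 3.
  S_1 = Σ v_i α_i r_i = 5·8·4 + 3·7·7 + 4·2·5 + 1·6·8 + 9·10·0 = 395 ≡ 10.
  α_i^2 mod 11 = [9, 5, 4, 3, 1].
  S_2 = Σ v_i α_i^2 r_i = 5·9·4 + 3·5·7 + 4·4·5 + 1·3·8 + 9·1·0 = 389 ≡ 4.
  S = (3, 10, 4) ≠ 0, so r is not a codeword (an error is present).
Step 3: locate the error. For a single error e at position i, S_ℓ = v_i·e·α_i^ℓ, so α_err = S_1/S_0.
  S_0^{−1} = 3^{−1} = 4 (mod 11), so α_err = 10·4 = 40 ≡ 7 = α_2. Error position i = 2.
  Consistency check: S_2/S_1 = 4·10 = 40 ≡ 7 = α_err ✓ (single-error assumption holds).
Step 4: error magnitude e = S_0/v_2 = S_0·∏_{j≠2}(α_2 − α_j) = 3·4 = 12 ≡ 1 (mod 11).
Step 5: correct position 2: c_2 = r_2 − e = 7 − 1 ≡ 6 (mod 11). Hence c = [4, 6, 5, 8, 0].
  Check: interpolating c through the α_i gives m(x) = 9 + 9·x (degree < 2) with m(α_i) = c_i for every i, so c is indeed a codeword.


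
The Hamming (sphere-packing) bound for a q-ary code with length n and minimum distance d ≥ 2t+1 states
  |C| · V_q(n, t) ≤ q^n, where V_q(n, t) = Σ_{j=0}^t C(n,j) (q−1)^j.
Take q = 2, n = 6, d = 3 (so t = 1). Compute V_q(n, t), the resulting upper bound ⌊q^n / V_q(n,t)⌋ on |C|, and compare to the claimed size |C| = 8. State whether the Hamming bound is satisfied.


V_q(n, t) = 7, q^n = 64, Hamming bound = 9, |C| = 8 ≤ bound (satisfied).

Step 1: Compute V_q(n, t) = Σ_{j=0}^1 C(n, j) (q−1)^j.
  j = 0: C(6,0)·(1)^0 = 1·1 = 1.
  j = 1: C(6,1)·(1)^1 = 6·1 = 6.
  V_q(n, t) = 1 + 6 = 7.
Step 2: q^n = 2^6 = 64.
Step 3: Hamming bound ⌊q^n / V_q(n,t)⌋ = ⌊64/7⌋ = 9.
Step 4: Compare |C| = 8 to 9: satisfied.
The claimed |C| lies below the Hamming bound.


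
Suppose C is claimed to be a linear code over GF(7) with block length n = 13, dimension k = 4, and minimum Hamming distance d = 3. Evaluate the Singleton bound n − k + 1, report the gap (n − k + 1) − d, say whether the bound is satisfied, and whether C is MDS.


Singleton RHS = n − k + 1 = 10, slack = 7, bound satisfied, not MDS.

Singleton bound: d ≤ n − k + 1.
Here n = 13, k = 4, so n − k + 1 = 10.
Given d = 3, check d ≤ 10: YES.
Slack = (n − k + 1) − d = 7.
The code is NOT MDS (slack = 7 > 0).
Description: the claimed parameters are [13, 4, 3]_7; such a code would be non-MDS.


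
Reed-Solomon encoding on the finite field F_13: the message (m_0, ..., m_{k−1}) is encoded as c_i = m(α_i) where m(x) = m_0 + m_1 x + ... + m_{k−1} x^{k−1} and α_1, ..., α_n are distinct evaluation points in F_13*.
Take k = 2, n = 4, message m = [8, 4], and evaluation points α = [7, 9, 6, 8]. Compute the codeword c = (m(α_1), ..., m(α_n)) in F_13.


c = [10, 5, 6, 1]

Message polynomial: m(x) = 8 + 4·x (mod 13).
For each evaluation point α_i, compute m(α_i) mod 13:
  α_1 = 7: Horner steps 4 → 10, so m(7) = 10.
  α_2 = 9: Horner steps 4 → 5, so m(9) = 5.
  α_3 = 6: Horner steps 4 → 6, so m(6) = 6.
  α_4 = 8: Horner steps 4 → 1, so m(8) = 1.
Codeword c = [10, 5, 6, 1] ∈ F_13^4.


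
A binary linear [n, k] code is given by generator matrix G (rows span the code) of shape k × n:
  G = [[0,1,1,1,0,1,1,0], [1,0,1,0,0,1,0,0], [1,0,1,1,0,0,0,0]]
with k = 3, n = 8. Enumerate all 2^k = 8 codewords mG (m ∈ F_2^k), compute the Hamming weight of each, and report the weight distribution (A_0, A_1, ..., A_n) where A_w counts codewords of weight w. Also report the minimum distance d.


Weight distribution: A_0 = 1, A_2 = 1, A_3 = 3, A_4 = 2, A_5 = 1. Minimum distance d = 2.

Enumerate all 2^3 = 8 messages m ∈ F_2^3.
For each, compute codeword c = mG in F_2^8, then tally its weight.
  m = 000 → c = 00000000, weight = 0.
  m = 100 → c = 01110110, weight = 5.
  m = 010 → c = 10100100, weight = 3.
  m = 110 → c = 11010010, weight = 4.
  m = 001 → c = 10110000, weight = 3.
  m = 101 → c = 11000110, weight = 4.
  m = 011 → c = 00010100, weight = 2.
  m = 111 → c = 01100010, weight = 3.
Tally weights:
  weight 0: 1 codewords.
  weight 2: 1 codewords.
  weight 3: 3 codewords.
  weight 4: 2 codewords.
  weight 5: 1 codewords.
Minimum distance d = smallest w > 0 with A_w > 0 = 2.
Sanity: Σ A_w = 8 = 2^3 = 8 ✓.


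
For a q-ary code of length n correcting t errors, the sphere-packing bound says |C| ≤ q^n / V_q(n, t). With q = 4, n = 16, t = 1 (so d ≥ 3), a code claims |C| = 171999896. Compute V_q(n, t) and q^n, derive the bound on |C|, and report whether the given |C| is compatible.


V_q(n, t) = 49, q^n = 4294967296, Hamming bound = 87652393, |C| = 171999896 > bound (violated).

Step 1: Compute V_q(n, t) = Σ_{j=0}^1 C(n, j) (q−1)^j.
  j = 0: C(16,0)·(3)^0 = 1·1 = 1.
  j = 1: C(16,1)·(3)^1 = 16·3 = 48.
  V_q(n, t) = 1 + 48 = 49.
Step 2: q^n = 4^16 = 4294967296.
Step 3: Hamming bound ⌊q^n / V_q(n,t)⌋ = ⌊4294967296/49⌋ = 87652393.
Step 4: Compare |C| = 171999896 to 87652393: violated.
The claimed |C| lies above the Hamming bound, so no 4-ary code of length 16 with d ≥ 3 can have 171999896 codewords.


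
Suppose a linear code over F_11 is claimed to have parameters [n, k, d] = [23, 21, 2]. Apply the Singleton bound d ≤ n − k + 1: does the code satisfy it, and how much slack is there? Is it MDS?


Singleton RHS = n − k + 1 = 3, slack = 1, bound satisfied, not MDS.

Singleton bound: d ≤ n − k + 1.
Here n = 23, k = 21, so n − k + 1 = 3.
Given d = 2, check d ≤ 3: YES.
Slack = (n − k + 1) − d = 1.
The code is NOT MDS (slack = 1 > 0).
Description: the claimed parameters are [23, 21, 2]_11; such a code would be non-MDS.


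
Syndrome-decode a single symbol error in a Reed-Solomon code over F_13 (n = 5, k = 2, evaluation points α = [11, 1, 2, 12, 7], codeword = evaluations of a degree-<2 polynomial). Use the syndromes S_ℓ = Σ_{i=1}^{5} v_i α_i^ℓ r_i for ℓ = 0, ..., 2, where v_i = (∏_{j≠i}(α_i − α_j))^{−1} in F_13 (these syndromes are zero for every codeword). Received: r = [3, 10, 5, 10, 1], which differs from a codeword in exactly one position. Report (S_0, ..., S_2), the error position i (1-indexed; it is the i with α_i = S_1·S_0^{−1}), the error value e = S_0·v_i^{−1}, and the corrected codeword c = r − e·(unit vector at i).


S = (9, 9, 9), error at position 2, error magnitude e = 12, c = [3, 11, 5, 10, 1].

Step 1: column multipliers v_i = (∏_{j≠i}(α_i − α_j))^{−1} mod 13.
  i = 1 (α = 11): (11−1)(11−2)(11−12)(11−7) = 10·9·(−1)·4 = −360 ≡ 4, so v_1 = 4^{−1} = 10 (mod 13).
  i = 2 (α = 1): (1−11)(1−2)(1−12)(1−7) = (−10)·(−1)·(−11)·(−6) = 660 ≡ 10, so v_2 = 10^{−1} = 4 (mod 13).
  i = 3 (α = 2): (2−11)(2−1)(2−12)(2−7) = (−9)·1·(−10)·(−5) = −450 ≡ 5, so v_3 = 5^{−1} = 8 (mod 13).
  i = 4 (α = 12): (12−11)(12−1)(12−2)(12−7) = 1·11·10·5 = 550 ≡ 4, so v_4 = 4^{−1} = 10 (mod 13).
  i = 5 (α = 7): (7−11)(7−1)(7−2)(7−12) = (−4)·6·5·(−5) = 600 ≡ 2, so v_5 = 2^{−1} = 7 (mod 13).
  v = [10, 4, 8, 10, 7].
Step 2: syndromes of r = [3, 10, 5, 10, 1] (all sums mod 13).
  S_0 = Σ v_i r_i = 10·3 + 4·10 + 8·5 + 10·10 + 7·1 = 217 ≡ 9.
  S_1 = Σ v_i α_i r_i = 10·11·3 + 4·1·10 + 8·2·5 + 10·12·10 + 7·7·1 = 1699 ≡ 9.
  α_i^2 mod 13 = [4, 1, 4, 1, 10].
  S_2 = Σ v_i α_i^2 r_i = 10·4·3 + 4·1·10 + 8·4·5 + 10·1·10 + 7·10·1 = 490 ≡ 9.
  S = (9, 9, 9) ≠ 0, so r is not a codeword (an error is present).
Step 3: locate the error. For a single error e at position i, S_ℓ = v_i·e·α_i^ℓ, so α_err = S_1/S_0.
  S_0^{−1} = 9^{−1} = 3 (mod 13), so α_err = 9·3 = 27 ≡ 1 = α_2. Error position i = 2.
  Consistency check: S_2/S_1 = 9·3 = 27 ≡ 1 = α_err ✓ (single-error assumption holds).
Step 4: error magnitude e = S_0/v_2 = S_0·∏_{j≠2}(α_2 − α_j) = 9·10 = 90 ≡ 12 (mod 13).
Step 5: correct position 2: c_2 = r_2 − e = 10 − 12 ≡ 11 (mod 13). Hence c = [3, 11, 5, 10, 1].
  Check: interpolating c through the α_i gives m(x) = 4 + 7·x (degree < 2) with m(α_i) = c_i for every i, so c is indeed a codeword.


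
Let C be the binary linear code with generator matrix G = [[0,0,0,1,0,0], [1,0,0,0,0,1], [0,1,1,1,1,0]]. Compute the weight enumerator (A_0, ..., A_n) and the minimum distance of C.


Weight distribution: A_0 = 1, A_1 = 1, A_2 = 1, A_3 = 2, A_4 = 1, A_5 = 1, A_6 = 1. Minimum distance d = 1.

Enumerate all 2^3 = 8 messages m ∈ F_2^3.
For each, compute codeword c = mG in F_2^6, then tally its weight.
  m = 000 → c = 000000, weight = 0.
  m = 100 → c = 000100, weight = 1.
  m = 010 → c = 100001, weight = 2.
  m = 110 → c = 100101, weight = 3.
  m = 001 → c = 011110, weight = 4.
  m = 101 → c = 011010, weight = 3.
  m = 011 → c = 111111, weight = 6.
  m = 111 → c = 111011, weight = 5.
Tally weights:
  weight 0: 1 codewords.
  weight 1: 1 codewords.
  weight 2: 1 codewords.
  weight 3: 2 codewords.
  weight 4: 1 codewords.
  weight 5: 1 codewords.
  weight 6: 1 codewords.
Minimum distance d = smallest w > 0 with A_w > 0 = 1.
Sanity: Σ A_w = 8 = 2^3 = 8 ✓.
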